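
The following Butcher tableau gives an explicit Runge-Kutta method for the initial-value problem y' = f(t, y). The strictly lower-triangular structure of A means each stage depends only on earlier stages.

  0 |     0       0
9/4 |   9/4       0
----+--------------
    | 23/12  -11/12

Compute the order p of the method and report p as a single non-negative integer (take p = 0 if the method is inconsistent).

b = (23/12, -11/12)
c = (0, 9/4)
Σ b_i: 23/12·1 + (-11/12)·1 = 1 ✓
b·c: (-11/12)·9/4 = -33/16 ≠ 1/2 ⇒ order 1.

1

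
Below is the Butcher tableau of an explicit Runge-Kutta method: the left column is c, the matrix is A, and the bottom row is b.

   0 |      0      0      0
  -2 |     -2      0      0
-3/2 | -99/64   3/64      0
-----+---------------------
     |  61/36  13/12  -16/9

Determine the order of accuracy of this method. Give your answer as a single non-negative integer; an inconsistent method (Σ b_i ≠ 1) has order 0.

b = (61/36, 13/12, -16/9)
c = (0, -2, -3/2)
Ac = (0, 0, -3/32)
Σ b_i: 61/36·1 + 13/12·1 + (-16/9)·1 = 1 ✓
b·c: 13/12·(-2) + (-16/9)·(-3/2) = 1/2 ✓
b·c²: 13/12·4 + (-16/9)·9/4 = 1/3 ✓
b·Ac: (-16/9)·(-3/32) = 1/6 ✓; 3 stages ⇒ order 3.

3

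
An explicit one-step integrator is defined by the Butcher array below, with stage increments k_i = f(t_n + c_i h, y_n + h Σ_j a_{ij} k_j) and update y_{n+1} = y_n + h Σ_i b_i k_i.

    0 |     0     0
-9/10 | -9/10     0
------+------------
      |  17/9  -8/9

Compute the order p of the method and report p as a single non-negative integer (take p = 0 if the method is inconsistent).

1

b = (17/9, -8/9)
c = (0, -9/10)
Σ b_i: 17/9·1 + (-8/9)·1 = 1 ✓
b·c: (-8/9)·(-9/10) = 4/5 ≠ 1/2 ⇒ order 1.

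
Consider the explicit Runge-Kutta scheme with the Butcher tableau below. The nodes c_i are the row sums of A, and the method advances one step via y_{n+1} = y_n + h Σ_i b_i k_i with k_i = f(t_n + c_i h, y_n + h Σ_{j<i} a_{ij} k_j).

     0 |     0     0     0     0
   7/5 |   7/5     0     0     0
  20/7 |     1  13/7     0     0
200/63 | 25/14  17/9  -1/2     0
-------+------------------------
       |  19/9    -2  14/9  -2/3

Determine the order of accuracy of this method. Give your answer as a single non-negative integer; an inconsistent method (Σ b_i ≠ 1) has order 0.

b = (19/9, -2, 14/9, -2/3)
c = (0, 7/5, 20/7, 200/63)
Ac = (0, 0, 13/5, 383/315)
Σ b_i: 19/9·1 + (-2)·1 + 14/9·1 + (-2/3)·1 = 1 ✓
b·c: (-2)·7/5 + 14/9·20/7 + (-2/3)·200/63 = -446/945 ≠ 1/2 ⇒ order 1.

1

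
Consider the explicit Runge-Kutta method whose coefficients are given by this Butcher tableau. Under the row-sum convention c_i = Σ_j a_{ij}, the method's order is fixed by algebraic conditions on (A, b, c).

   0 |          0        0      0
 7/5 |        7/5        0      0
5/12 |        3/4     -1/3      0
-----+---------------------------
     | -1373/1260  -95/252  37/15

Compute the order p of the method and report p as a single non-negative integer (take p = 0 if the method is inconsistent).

2

b = (-1373/1260, -95/252, 37/15)
c = (0, 7/5, 5/12)
Ac = (0, 0, -7/15)
Σ b_i: (-1373/1260)·1 + (-95/252)·1 + 37/15·1 = 1 ✓
b·c: (-95/252)·7/5 + 37/15·5/12 = 1/2 ✓
b·c²: (-95/252)·49/25 + 37/15·25/144 = -671/2160 ≠ 1/3 ⇒ order 2.
b·Ac: 37/15·(-7/15) = -259/225 ≠ 1/6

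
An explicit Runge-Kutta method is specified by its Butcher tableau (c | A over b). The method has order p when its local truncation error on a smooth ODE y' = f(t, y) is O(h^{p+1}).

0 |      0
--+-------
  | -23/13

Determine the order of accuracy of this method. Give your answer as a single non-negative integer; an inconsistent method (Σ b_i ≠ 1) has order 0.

0

b = (-23/13)
c = (0)
Σ b_i: (-23/13)·1 = -23/13 ≠ 1 ⇒ order 0.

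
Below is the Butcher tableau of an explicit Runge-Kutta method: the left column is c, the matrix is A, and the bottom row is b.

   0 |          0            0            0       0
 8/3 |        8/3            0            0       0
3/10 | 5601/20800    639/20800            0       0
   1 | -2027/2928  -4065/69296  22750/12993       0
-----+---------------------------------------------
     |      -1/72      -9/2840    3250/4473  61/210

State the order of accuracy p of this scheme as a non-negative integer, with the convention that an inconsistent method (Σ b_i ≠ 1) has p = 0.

b = (-1/72, -9/2840, 3250/4473, 61/210)
c = (0, 8/3, 3/10, 1)
Ac = (0, 0, 213/2600, 45/122)
Σ b_i: (-1/72)·1 + (-9/2840)·1 + 3250/4473·1 + 61/210·1 = 1 ✓
b·c: (-9/2840)·8/3 + 3250/4473·3/10 + 61/210·1 = 1/2 ✓
b·c²: (-9/2840)·64/9 + 3250/4473·9/100 + 61/210·1 = 1/3 ✓
b·Ac: 3250/4473·213/2600 + 61/210·45/122 = 1/6 ✓
b·c³: (-9/2840)·512/27 + 3250/4473·27/1000 + 61/210·1 = 1/4 ✓
b·(c∘Ac): 3250/4473·639/26000 + 61/210·45/122 = 1/8 ✓
b·Ac²: 3250/4473·71/325 + 61/210·(-95/366) = 1/12 ✓
b·A²c: 61/210·35/244 = 1/24 ✓; 4 stages ⇒ order 4.

4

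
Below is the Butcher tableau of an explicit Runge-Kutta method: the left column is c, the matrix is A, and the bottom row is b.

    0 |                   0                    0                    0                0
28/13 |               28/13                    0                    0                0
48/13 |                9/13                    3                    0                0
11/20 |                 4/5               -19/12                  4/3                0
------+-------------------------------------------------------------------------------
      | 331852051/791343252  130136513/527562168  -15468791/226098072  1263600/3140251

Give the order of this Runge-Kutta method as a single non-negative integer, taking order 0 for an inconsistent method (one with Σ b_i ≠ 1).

b = (331852051/791343252, 130136513/527562168, -15468791/226098072, 1263600/3140251)
c = (0, 28/13, 48/13, 11/20)
Ac = (0, 0, 84/13, 59/39)
Σ b_i: 331852051/791343252·1 + 130136513/527562168·1 + (-15468791/226098072)·1 + 1263600/3140251·1 = 1 ✓
b·c: 130136513/527562168·28/13 + (-15468791/226098072)·48/13 + 1263600/3140251·11/20 = 1/2 ✓
b·c²: 130136513/527562168·784/169 + (-15468791/226098072)·2304/169 + 1263600/3140251·121/400 = 1/3 ✓
b·Ac: (-15468791/226098072)·84/13 + 1263600/3140251·59/39 = 1/6 ✓
b·c³: 130136513/527562168·21952/2197 + (-15468791/226098072)·110592/2197 + 1263600/3140251·1331/8000 = -29047754377/31842145140 ≠ 1/4 ⇒ order 3.
b·(c∘Ac): (-15468791/226098072)·4032/169 + 1263600/3140251·649/780 = -52966852/40823263 ≠ 1/8
b·Ac²: (-15468791/226098072)·2352/169 + 1263600/3140251·5492/507 = 417211514/122469789 ≠ 1/12
b·A²c: 1263600/3140251·112/13 = 10886400/3140251 ≠ 1/24

3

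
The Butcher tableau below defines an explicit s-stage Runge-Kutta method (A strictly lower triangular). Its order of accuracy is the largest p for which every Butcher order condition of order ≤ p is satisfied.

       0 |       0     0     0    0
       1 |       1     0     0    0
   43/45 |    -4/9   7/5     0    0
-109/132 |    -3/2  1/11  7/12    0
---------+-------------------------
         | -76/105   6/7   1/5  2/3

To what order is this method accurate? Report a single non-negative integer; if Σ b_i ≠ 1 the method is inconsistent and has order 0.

1

b = (-76/105, 6/7, 1/5, 2/3)
c = (0, 1, 43/45, -109/132)
Ac = (0, 0, 7/5, 3851/5940)
Σ b_i: (-76/105)·1 + 6/7·1 + 1/5·1 + 2/3·1 = 1 ✓
b·c: 6/7·1 + 1/5·43/45 + 2/3·(-109/132) = 5749/11550 ≠ 1/2 ⇒ order 1.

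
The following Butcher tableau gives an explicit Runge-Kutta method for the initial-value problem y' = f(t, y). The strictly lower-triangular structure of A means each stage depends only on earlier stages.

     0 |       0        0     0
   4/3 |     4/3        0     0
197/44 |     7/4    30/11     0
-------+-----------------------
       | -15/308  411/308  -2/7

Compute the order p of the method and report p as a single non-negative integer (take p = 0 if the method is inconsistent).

2

b = (-15/308, 411/308, -2/7)
c = (0, 4/3, 197/44)
Ac = (0, 0, 40/11)
Σ b_i: (-15/308)·1 + 411/308·1 + (-2/7)·1 = 1 ✓
b·c: 411/308·4/3 + (-2/7)·197/44 = 1/2 ✓
b·c²: 411/308·16/9 + (-2/7)·38809/1936 = -68203/20328 ≠ 1/3 ⇒ order 2.
b·Ac: (-2/7)·40/11 = -80/77 ≠ 1/6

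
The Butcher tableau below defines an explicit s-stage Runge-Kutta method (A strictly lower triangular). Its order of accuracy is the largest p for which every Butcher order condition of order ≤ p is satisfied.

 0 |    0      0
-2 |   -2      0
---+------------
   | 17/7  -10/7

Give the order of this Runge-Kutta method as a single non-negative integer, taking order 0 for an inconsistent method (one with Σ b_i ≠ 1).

b = (17/7, -10/7)
c = (0, -2)
Σ b_i: 17/7·1 + (-10/7)·1 = 1 ✓
b·c: (-10/7)·(-2) = 20/7 ≠ 1/2 ⇒ order 1.

1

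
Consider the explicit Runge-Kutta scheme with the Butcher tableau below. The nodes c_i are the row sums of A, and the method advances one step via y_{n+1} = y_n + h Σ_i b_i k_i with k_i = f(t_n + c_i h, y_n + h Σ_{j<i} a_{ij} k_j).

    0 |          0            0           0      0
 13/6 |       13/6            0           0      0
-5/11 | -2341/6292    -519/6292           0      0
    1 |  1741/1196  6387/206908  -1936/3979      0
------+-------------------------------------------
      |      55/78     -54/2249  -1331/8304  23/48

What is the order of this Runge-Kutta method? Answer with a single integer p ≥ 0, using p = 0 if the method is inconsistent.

b = (55/78, -54/2249, -1331/8304, 23/48)
c = (0, 13/6, -5/11, 1)
Ac = (0, 0, -173/968, 53/184)
Σ b_i: 55/78·1 + (-54/2249)·1 + (-1331/8304)·1 + 23/48·1 = 1 ✓
b·c: (-54/2249)·13/6 + (-1331/8304)·(-5/11) + 23/48·1 = 1/2 ✓
b·c²: (-54/2249)·169/36 + (-1331/8304)·25/121 + 23/48·1 = 1/3 ✓
b·Ac: (-1331/8304)·(-173/968) + 23/48·53/184 = 1/6 ✓
b·c³: (-54/2249)·2197/216 + (-1331/8304)·(-125/1331) + 23/48·1 = 1/4 ✓
b·(c∘Ac): (-1331/8304)·865/10648 + 23/48·53/184 = 1/8 ✓
b·Ac²: (-1331/8304)·(-2249/5808) + 23/48·49/1104 = 1/12 ✓
b·A²c: 23/48·2/23 = 1/24 ✓; 4 stages ⇒ order 4.

4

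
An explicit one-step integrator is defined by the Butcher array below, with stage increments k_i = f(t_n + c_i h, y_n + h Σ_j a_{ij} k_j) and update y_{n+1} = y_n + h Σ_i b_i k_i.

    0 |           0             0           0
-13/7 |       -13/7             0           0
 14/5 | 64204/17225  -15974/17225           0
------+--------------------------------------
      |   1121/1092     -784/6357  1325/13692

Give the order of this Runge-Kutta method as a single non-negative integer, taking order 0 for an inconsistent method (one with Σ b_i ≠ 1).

b = (1121/1092, -784/6357, 1325/13692)
c = (0, -13/7, 14/5)
Ac = (0, 0, 2282/1325)
Σ b_i: 1121/1092·1 + (-784/6357)·1 + 1325/13692·1 = 1 ✓
b·c: (-784/6357)·(-13/7) + 1325/13692·14/5 = 1/2 ✓
b·c²: (-784/6357)·169/49 + 1325/13692·196/25 = 1/3 ✓
b·Ac: 1325/13692·2282/1325 = 1/6 ✓; 3 stages ⇒ order 3.

3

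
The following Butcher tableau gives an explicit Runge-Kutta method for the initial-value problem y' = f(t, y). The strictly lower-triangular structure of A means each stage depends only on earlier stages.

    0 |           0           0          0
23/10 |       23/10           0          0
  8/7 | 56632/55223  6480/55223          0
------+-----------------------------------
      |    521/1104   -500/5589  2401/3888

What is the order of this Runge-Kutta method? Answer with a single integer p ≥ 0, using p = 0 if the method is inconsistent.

3

b = (521/1104, -500/5589, 2401/3888)
c = (0, 23/10, 8/7)
Ac = (0, 0, 648/2401)
Σ b_i: 521/1104·1 + (-500/5589)·1 + 2401/3888·1 = 1 ✓
b·c: (-500/5589)·23/10 + 2401/3888·8/7 = 1/2 ✓
b·c²: (-500/5589)·529/100 + 2401/3888·64/49 = 1/3 ✓
b·Ac: 2401/3888·648/2401 = 1/6 ✓; 3 stages ⇒ order 3.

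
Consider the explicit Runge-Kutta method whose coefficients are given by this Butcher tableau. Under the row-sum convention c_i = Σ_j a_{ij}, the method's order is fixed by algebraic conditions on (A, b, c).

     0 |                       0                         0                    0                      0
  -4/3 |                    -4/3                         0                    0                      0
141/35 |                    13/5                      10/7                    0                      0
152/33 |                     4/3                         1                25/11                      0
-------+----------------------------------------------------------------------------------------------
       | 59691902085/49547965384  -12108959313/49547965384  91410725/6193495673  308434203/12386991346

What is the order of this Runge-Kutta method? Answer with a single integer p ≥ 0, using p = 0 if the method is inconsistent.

b = (59691902085/49547965384, -12108959313/49547965384, 91410725/6193495673, 308434203/12386991346)
c = (0, -4/3, 141/35, 152/33)
Ac = (0, 0, -40/21, 1807/231)
Σ b_i: 59691902085/49547965384·1 + (-12108959313/49547965384)·1 + 91410725/6193495673·1 + 308434203/12386991346·1 = 1 ✓
b·c: (-12108959313/49547965384)·(-4/3) + 91410725/6193495673·141/35 + 308434203/12386991346·152/33 = 1/2 ✓
b·c²: (-12108959313/49547965384)·16/9 + 91410725/6193495673·19881/1225 + 308434203/12386991346·23104/1089 = 1/3 ✓
b·Ac: 91410725/6193495673·(-40/21) + 308434203/12386991346·1807/231 = 1/6 ✓
b·c³: (-12108959313/49547965384)·(-64/27) + 91410725/6193495673·2803221/42875 + 308434203/12386991346·3511808/35937 = 85359140496379/21460462506945 ≠ 1/4 ⇒ order 3.
b·(c∘Ac): 91410725/6193495673·(-376/49) + 308434203/12386991346·274664/7623 = 4855152652/6193495673 ≠ 1/8
b·Ac²: 91410725/6193495673·160/63 + 308434203/12386991346·187553/4851 = 780521043367/780380454798 ≠ 1/12
b·A²c: 308434203/12386991346·(-1000/231) = -667606500/6193495673 ≠ 1/24

3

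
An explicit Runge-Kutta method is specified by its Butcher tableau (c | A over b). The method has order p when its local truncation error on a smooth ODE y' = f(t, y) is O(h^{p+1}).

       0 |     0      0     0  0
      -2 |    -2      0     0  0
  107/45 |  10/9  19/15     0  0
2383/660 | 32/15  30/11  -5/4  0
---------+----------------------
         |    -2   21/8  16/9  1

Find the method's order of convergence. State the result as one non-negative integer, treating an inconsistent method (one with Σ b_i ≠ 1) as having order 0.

0

b = (-2, 21/8, 16/9, 1)
c = (0, -2, 107/45, 2383/660)
Ac = (0, 0, -38/15, -3337/396)
Σ b_i: (-2)·1 + 21/8·1 + 16/9·1 + 1·1 = 245/72 ≠ 1 ⇒ order 0.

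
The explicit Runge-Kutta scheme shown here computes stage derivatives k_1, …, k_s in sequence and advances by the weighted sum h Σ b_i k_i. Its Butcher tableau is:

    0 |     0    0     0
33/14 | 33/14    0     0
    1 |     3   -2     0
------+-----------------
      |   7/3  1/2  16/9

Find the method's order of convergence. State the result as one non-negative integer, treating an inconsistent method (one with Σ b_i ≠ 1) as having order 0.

0

b = (7/3, 1/2, 16/9)
c = (0, 33/14, 1)
Ac = (0, 0, -33/7)
Σ b_i: 7/3·1 + 1/2·1 + 16/9·1 = 83/18 ≠ 1 ⇒ order 0.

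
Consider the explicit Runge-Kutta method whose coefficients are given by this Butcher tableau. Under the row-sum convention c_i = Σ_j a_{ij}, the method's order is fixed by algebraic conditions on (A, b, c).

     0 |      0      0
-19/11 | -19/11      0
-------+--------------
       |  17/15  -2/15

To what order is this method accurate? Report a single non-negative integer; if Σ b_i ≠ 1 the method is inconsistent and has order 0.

1

b = (17/15, -2/15)
c = (0, -19/11)
Σ b_i: 17/15·1 + (-2/15)·1 = 1 ✓
b·c: (-2/15)·(-19/11) = 38/165 ≠ 1/2 ⇒ order 1.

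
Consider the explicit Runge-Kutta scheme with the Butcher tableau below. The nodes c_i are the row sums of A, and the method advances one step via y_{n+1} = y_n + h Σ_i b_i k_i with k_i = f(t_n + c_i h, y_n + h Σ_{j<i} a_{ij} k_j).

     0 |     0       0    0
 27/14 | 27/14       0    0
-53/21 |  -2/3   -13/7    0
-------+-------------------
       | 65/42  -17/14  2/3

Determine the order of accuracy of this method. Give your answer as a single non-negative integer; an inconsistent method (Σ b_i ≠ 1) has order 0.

1

b = (65/42, -17/14, 2/3)
c = (0, 27/14, -53/21)
Ac = (0, 0, -351/98)
Σ b_i: 65/42·1 + (-17/14)·1 + 2/3·1 = 1 ✓
b·c: (-17/14)·27/14 + 2/3·(-53/21) = -7099/1764 ≠ 1/2 ⇒ order 1.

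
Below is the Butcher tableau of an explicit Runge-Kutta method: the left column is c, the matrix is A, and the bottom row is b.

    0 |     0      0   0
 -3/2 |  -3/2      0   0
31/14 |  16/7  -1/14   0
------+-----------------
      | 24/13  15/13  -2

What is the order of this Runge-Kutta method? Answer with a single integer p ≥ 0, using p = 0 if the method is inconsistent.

b = (24/13, 15/13, -2)
c = (0, -3/2, 31/14)
Ac = (0, 0, 3/28)
Σ b_i: 24/13·1 + 15/13·1 + (-2)·1 = 1 ✓
b·c: 15/13·(-3/2) + (-2)·31/14 = -1121/182 ≠ 1/2 ⇒ order 1.

1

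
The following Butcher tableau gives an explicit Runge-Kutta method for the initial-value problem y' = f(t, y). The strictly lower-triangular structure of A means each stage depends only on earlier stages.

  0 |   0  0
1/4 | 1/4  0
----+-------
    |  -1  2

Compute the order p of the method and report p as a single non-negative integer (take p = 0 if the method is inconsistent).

b = (-1, 2)
c = (0, 1/4)
Σ b_i: (-1)·1 + 2·1 = 1 ✓
b·c: 2·1/4 = 1/2 ✓; 2 stages ⇒ order 2.

2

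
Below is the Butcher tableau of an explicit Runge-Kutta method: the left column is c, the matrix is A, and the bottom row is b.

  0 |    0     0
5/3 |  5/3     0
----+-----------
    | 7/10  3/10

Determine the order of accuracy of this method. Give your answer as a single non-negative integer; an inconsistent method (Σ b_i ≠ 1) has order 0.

b = (7/10, 3/10)
c = (0, 5/3)
Σ b_i: 7/10·1 + 3/10·1 = 1 ✓
b·c: 3/10·5/3 = 1/2 ✓; 2 stages ⇒ order 2.

2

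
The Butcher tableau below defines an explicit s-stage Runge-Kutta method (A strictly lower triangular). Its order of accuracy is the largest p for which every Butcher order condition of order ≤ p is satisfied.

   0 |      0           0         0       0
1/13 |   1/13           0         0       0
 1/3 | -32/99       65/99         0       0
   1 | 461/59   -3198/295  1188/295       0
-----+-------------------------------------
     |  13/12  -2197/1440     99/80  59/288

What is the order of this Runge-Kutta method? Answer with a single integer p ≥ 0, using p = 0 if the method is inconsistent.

4

b = (13/12, -2197/1440, 99/80, 59/288)
c = (0, 1/13, 1/3, 1)
Ac = (0, 0, 5/99, 30/59)
Σ b_i: 13/12·1 + (-2197/1440)·1 + 99/80·1 + 59/288·1 = 1 ✓
b·c: (-2197/1440)·1/13 + 99/80·1/3 + 59/288·1 = 1/2 ✓
b·c²: (-2197/1440)·1/169 + 99/80·1/9 + 59/288·1 = 1/3 ✓
b·Ac: 99/80·5/99 + 59/288·30/59 = 1/6 ✓
b·c³: (-2197/1440)·1/2197 + 99/80·1/27 + 59/288·1 = 1/4 ✓
b·(c∘Ac): 99/80·5/297 + 59/288·30/59 = 1/8 ✓
b·Ac²: 99/80·5/1287 + 59/288·294/767 = 1/12 ✓
b·A²c: 59/288·12/59 = 1/24 ✓; 4 stages ⇒ order 4.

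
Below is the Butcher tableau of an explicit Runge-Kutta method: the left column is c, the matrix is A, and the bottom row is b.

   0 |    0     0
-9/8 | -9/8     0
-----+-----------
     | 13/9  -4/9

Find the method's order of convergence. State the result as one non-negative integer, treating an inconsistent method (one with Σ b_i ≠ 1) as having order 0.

2

b = (13/9, -4/9)
c = (0, -9/8)
Σ b_i: 13/9·1 + (-4/9)·1 = 1 ✓
b·c: (-4/9)·(-9/8) = 1/2 ✓; 2 stages ⇒ order 2.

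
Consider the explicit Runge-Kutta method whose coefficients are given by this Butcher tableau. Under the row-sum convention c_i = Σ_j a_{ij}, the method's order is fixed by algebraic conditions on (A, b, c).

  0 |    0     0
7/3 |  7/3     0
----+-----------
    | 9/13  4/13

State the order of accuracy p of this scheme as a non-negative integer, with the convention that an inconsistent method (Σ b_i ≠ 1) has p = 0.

1

b = (9/13, 4/13)
c = (0, 7/3)
Σ b_i: 9/13·1 + 4/13·1 = 1 ✓
b·c: 4/13·7/3 = 28/39 ≠ 1/2 ⇒ order 1.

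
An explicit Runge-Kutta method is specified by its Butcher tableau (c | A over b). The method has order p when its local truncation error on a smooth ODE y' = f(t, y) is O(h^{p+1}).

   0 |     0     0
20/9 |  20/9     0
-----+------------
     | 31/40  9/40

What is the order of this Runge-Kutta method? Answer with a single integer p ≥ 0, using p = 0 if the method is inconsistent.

2

b = (31/40, 9/40)
c = (0, 20/9)
Σ b_i: 31/40·1 + 9/40·1 = 1 ✓
b·c: 9/40·20/9 = 1/2 ✓; 2 stages ⇒ order 2.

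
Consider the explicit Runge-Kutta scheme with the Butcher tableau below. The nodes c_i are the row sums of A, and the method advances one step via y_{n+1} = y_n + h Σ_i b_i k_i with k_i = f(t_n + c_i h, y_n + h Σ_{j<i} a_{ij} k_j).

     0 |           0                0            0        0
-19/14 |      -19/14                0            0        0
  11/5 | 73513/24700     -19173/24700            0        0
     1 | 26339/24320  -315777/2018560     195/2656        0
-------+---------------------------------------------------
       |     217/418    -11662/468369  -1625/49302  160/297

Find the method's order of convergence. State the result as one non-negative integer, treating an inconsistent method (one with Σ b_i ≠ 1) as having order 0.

4

b = (217/418, -11662/468369, -1625/49302, 160/297)
c = (0, -19/14, 11/5, 1)
Ac = (0, 0, 2739/2600, 957/2560)
Σ b_i: 217/418·1 + (-11662/468369)·1 + (-1625/49302)·1 + 160/297·1 = 1 ✓
b·c: (-11662/468369)·(-19/14) + (-1625/49302)·11/5 + 160/297·1 = 1/2 ✓
b·c²: (-11662/468369)·361/196 + (-1625/49302)·121/25 + 160/297·1 = 1/3 ✓
b·Ac: (-1625/49302)·2739/2600 + 160/297·957/2560 = 1/6 ✓
b·c³: (-11662/468369)·(-6859/2744) + (-1625/49302)·1331/125 + 160/297·1 = 1/4 ✓
b·(c∘Ac): (-1625/49302)·30129/13000 + 160/297·957/2560 = 1/8 ✓
b·Ac²: (-1625/49302)·(-52041/36400) + 160/297·2409/35840 = 1/12 ✓
b·A²c: 160/297·99/1280 = 1/24 ✓; 4 stages ⇒ order 4.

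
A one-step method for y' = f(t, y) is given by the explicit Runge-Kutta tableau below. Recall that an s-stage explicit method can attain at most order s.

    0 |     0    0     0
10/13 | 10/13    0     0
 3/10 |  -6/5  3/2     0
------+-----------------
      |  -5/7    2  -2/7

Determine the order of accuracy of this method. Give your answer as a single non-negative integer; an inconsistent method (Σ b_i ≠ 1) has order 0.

1

b = (-5/7, 2, -2/7)
c = (0, 10/13, 3/10)
Ac = (0, 0, 15/13)
Σ b_i: (-5/7)·1 + 2·1 + (-2/7)·1 = 1 ✓
b·c: 2·10/13 + (-2/7)·3/10 = 661/455 ≠ 1/2 ⇒ order 1.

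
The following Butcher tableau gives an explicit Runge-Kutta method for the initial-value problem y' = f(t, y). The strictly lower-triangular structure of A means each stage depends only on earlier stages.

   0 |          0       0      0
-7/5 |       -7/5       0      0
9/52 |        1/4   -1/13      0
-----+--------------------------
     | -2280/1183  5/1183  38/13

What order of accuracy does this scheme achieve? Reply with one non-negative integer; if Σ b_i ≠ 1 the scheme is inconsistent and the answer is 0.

b = (-2280/1183, 5/1183, 38/13)
c = (0, -7/5, 9/52)
Ac = (0, 0, 7/65)
Σ b_i: (-2280/1183)·1 + 5/1183·1 + 38/13·1 = 1 ✓
b·c: 5/1183·(-7/5) + 38/13·9/52 = 1/2 ✓
b·c²: 5/1183·49/25 + 38/13·81/2704 = 8423/87880 ≠ 1/3 ⇒ order 2.
b·Ac: 38/13·7/65 = 266/845 ≠ 1/6

2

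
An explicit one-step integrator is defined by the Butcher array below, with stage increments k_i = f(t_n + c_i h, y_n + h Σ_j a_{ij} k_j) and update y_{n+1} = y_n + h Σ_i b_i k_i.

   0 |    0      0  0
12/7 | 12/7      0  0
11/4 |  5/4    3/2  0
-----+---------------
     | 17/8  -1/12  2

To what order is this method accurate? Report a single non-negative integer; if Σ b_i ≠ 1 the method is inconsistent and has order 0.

b = (17/8, -1/12, 2)
c = (0, 12/7, 11/4)
Ac = (0, 0, 18/7)
Σ b_i: 17/8·1 + (-1/12)·1 + 2·1 = 97/24 ≠ 1 ⇒ order 0.

0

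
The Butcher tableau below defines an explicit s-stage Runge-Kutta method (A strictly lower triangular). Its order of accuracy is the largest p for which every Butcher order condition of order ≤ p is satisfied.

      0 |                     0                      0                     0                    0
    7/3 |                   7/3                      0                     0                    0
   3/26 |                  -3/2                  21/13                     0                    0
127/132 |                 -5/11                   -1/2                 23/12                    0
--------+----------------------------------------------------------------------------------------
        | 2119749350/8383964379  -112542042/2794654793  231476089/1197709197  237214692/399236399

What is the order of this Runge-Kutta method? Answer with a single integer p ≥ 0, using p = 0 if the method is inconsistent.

3

b = (2119749350/8383964379, -112542042/2794654793, 231476089/1197709197, 237214692/399236399)
c = (0, 7/3, 3/26, 127/132)
Ac = (0, 0, 49/13, -295/312)
Σ b_i: 2119749350/8383964379·1 + (-112542042/2794654793)·1 + 231476089/1197709197·1 + 237214692/399236399·1 = 1 ✓
b·c: (-112542042/2794654793)·7/3 + 231476089/1197709197·3/26 + 237214692/399236399·127/132 = 1/2 ✓
b·c²: (-112542042/2794654793)·49/9 + 231476089/1197709197·9/676 + 237214692/399236399·16129/17424 = 1/3 ✓
b·Ac: 231476089/1197709197·49/13 + 237214692/399236399·(-295/312) = 1/6 ✓
b·c³: (-112542042/2794654793)·343/27 + 231476089/1197709197·27/17576 + 237214692/399236399·2048383/2299968 = 147072562183/8221075928208 ≠ 1/4 ⇒ order 3.
b·(c∘Ac): 231476089/1197709197·147/338 + 237214692/399236399·(-37465/41184) = -1457892259/3193891192 ≠ 1/8
b·Ac²: 231476089/1197709197·343/39 + 237214692/399236399·(-65627/24336) = 18206567341/186842634732 ≠ 1/12
b·A²c: 237214692/399236399·1127/156 = 1713724089/399236399 ≠ 1/24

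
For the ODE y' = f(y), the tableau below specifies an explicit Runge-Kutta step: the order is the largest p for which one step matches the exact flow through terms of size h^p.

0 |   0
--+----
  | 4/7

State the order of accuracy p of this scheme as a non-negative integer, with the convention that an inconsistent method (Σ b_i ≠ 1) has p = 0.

0

b = (4/7)
c = (0)
Σ b_i: 4/7·1 = 4/7 ≠ 1 ⇒ order 0.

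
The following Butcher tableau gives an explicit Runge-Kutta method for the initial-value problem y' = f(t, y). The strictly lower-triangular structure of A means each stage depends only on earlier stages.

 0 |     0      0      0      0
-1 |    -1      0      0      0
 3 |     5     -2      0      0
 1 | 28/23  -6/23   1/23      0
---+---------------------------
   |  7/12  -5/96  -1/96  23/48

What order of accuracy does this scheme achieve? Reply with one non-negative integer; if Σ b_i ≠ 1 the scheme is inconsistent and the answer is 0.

b = (7/12, -5/96, -1/96, 23/48)
c = (0, -1, 3, 1)
Ac = (0, 0, 2, 9/23)
Σ b_i: 7/12·1 + (-5/96)·1 + (-1/96)·1 + 23/48·1 = 1 ✓
b·c: (-5/96)·(-1) + (-1/96)·3 + 23/48·1 = 1/2 ✓
b·c²: (-5/96)·1 + (-1/96)·9 + 23/48·1 = 1/3 ✓
b·Ac: (-1/96)·2 + 23/48·9/23 = 1/6 ✓
b·c³: (-5/96)·(-1) + (-1/96)·27 + 23/48·1 = 1/4 ✓
b·(c∘Ac): (-1/96)·6 + 23/48·9/23 = 1/8 ✓
b·Ac²: (-1/96)·(-2) + 23/48·3/23 = 1/12 ✓
b·A²c: 23/48·2/23 = 1/24 ✓; 4 stages ⇒ order 4.

4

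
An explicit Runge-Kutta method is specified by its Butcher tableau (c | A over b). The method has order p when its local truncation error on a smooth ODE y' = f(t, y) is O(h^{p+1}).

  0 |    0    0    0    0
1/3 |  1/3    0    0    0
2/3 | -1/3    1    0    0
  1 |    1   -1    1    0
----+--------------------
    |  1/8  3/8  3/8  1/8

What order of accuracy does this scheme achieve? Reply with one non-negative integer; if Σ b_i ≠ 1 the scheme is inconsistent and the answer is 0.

b = (1/8, 3/8, 3/8, 1/8)
c = (0, 1/3, 2/3, 1)
Ac = (0, 0, 1/3, 1/3)
Σ b_i: 1/8·1 + 3/8·1 + 3/8·1 + 1/8·1 = 1 ✓
b·c: 3/8·1/3 + 3/8·2/3 + 1/8·1 = 1/2 ✓
b·c²: 3/8·1/9 + 3/8·4/9 + 1/8·1 = 1/3 ✓
b·Ac: 3/8·1/3 + 1/8·1/3 = 1/6 ✓
b·c³: 3/8·1/27 + 3/8·8/27 + 1/8·1 = 1/4 ✓
b·(c∘Ac): 3/8·2/9 + 1/8·1/3 = 1/8 ✓
b·Ac²: 3/8·1/9 + 1/8·1/3 = 1/12 ✓
b·A²c: 1/8·1/3 = 1/24 ✓; 4 stages ⇒ order 4.

4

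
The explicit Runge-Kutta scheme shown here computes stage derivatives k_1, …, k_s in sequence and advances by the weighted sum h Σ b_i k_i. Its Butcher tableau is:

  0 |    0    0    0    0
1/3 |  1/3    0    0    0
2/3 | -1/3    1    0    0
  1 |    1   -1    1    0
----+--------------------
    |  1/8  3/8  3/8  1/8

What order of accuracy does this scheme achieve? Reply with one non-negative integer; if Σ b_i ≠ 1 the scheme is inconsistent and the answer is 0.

4

b = (1/8, 3/8, 3/8, 1/8)
c = (0, 1/3, 2/3, 1)
Ac = (0, 0, 1/3, 1/3)
Σ b_i: 1/8·1 + 3/8·1 + 3/8·1 + 1/8·1 = 1 ✓
b·c: 3/8·1/3 + 3/8·2/3 + 1/8·1 = 1/2 ✓
b·c²: 3/8·1/9 + 3/8·4/9 + 1/8·1 = 1/3 ✓
b·Ac: 3/8·1/3 + 1/8·1/3 = 1/6 ✓
b·c³: 3/8·1/27 + 3/8·8/27 + 1/8·1 = 1/4 ✓
b·(c∘Ac): 3/8·2/9 + 1/8·1/3 = 1/8 ✓
b·Ac²: 3/8·1/9 + 1/8·1/3 = 1/12 ✓
b·A²c: 1/8·1/3 = 1/24 ✓; 4 stages ⇒ order 4.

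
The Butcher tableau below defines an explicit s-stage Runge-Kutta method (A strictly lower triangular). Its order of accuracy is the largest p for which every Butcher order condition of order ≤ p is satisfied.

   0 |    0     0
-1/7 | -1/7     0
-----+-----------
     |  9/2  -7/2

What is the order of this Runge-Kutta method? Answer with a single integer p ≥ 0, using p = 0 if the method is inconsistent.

b = (9/2, -7/2)
c = (0, -1/7)
Σ b_i: 9/2·1 + (-7/2)·1 = 1 ✓
b·c: (-7/2)·(-1/7) = 1/2 ✓; 2 stages ⇒ order 2.

2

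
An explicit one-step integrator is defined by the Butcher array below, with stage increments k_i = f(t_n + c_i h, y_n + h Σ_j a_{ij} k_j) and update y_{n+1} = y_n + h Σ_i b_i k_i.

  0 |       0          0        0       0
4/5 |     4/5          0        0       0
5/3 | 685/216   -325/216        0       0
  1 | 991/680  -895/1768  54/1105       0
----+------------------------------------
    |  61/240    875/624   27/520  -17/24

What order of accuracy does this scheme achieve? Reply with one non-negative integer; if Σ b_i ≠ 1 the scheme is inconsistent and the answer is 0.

b = (61/240, 875/624, 27/520, -17/24)
c = (0, 4/5, 5/3, 1)
Ac = (0, 0, -65/54, -11/34)
Σ b_i: 61/240·1 + 875/624·1 + 27/520·1 + (-17/24)·1 = 1 ✓
b·c: 875/624·4/5 + 27/520·5/3 + (-17/24)·1 = 1/2 ✓
b·c²: 875/624·16/25 + 27/520·25/9 + (-17/24)·1 = 1/3 ✓
b·Ac: 27/520·(-65/54) + (-17/24)·(-11/34) = 1/6 ✓
b·c³: 875/624·64/125 + 27/520·125/27 + (-17/24)·1 = 1/4 ✓
b·(c∘Ac): 27/520·(-325/162) + (-17/24)·(-11/34) = 1/8 ✓
b·Ac²: 27/520·(-26/27) + (-17/24)·(-16/85) = 1/12 ✓
b·A²c: (-17/24)·(-1/17) = 1/24 ✓; 4 stages ⇒ order 4.

4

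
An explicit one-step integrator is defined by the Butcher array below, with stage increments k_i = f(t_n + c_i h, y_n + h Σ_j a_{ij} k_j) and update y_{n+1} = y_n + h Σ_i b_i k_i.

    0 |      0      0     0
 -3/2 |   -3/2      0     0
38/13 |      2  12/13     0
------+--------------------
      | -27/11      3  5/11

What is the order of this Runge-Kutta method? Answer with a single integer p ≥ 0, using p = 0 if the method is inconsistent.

b = (-27/11, 3, 5/11)
c = (0, -3/2, 38/13)
Ac = (0, 0, -18/13)
Σ b_i: (-27/11)·1 + 3·1 + 5/11·1 = 1 ✓
b·c: 3·(-3/2) + 5/11·38/13 = -907/286 ≠ 1/2 ⇒ order 1.

1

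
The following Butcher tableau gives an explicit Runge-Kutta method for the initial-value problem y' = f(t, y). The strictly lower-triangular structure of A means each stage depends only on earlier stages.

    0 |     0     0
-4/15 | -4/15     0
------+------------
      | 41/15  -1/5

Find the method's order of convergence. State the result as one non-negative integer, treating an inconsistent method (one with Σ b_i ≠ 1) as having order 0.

b = (41/15, -1/5)
c = (0, -4/15)
Σ b_i: 41/15·1 + (-1/5)·1 = 38/15 ≠ 1 ⇒ order 0.

0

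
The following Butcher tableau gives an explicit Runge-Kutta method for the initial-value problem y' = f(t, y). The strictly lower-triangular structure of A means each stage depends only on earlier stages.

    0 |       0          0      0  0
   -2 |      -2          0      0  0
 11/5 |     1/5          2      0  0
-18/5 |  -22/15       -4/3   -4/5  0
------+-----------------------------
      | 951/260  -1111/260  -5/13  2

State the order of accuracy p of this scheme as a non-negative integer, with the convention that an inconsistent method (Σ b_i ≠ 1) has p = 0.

2

b = (951/260, -1111/260, -5/13, 2)
c = (0, -2, 11/5, -18/5)
Ac = (0, 0, -4, 68/75)
Σ b_i: 951/260·1 + (-1111/260)·1 + (-5/13)·1 + 2·1 = 1 ✓
b·c: (-1111/260)·(-2) + (-5/13)·11/5 + 2·(-18/5) = 1/2 ✓
b·c²: (-1111/260)·4 + (-5/13)·121/25 + 2·324/25 = 2264/325 ≠ 1/3 ⇒ order 2.
b·Ac: (-5/13)·(-4) + 2·68/75 = 3268/975 ≠ 1/6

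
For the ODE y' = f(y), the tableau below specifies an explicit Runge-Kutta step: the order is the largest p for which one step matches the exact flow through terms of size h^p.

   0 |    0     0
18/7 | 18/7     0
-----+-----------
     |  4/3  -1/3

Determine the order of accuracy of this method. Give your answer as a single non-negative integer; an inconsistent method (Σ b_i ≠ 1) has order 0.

b = (4/3, -1/3)
c = (0, 18/7)
Σ b_i: 4/3·1 + (-1/3)·1 = 1 ✓
b·c: (-1/3)·18/7 = -6/7 ≠ 1/2 ⇒ order 1.

1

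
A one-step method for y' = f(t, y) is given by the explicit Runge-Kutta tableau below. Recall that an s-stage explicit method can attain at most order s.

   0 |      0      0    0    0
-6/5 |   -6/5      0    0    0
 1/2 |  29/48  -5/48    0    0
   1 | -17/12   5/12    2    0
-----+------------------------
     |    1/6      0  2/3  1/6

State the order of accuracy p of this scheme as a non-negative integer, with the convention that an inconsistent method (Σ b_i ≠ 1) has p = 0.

b = (1/6, 0, 2/3, 1/6)
c = (0, -6/5, 1/2, 1)
Ac = (0, 0, 1/8, 1/2)
Σ b_i: 1/6·1 + 2/3·1 + 1/6·1 = 1 ✓
b·c: 2/3·1/2 + 1/6·1 = 1/2 ✓
b·c²: 2/3·1/4 + 1/6·1 = 1/3 ✓
b·Ac: 2/3·1/8 + 1/6·1/2 = 1/6 ✓
b·c³: 2/3·1/8 + 1/6·1 = 1/4 ✓
b·(c∘Ac): 2/3·1/16 + 1/6·1/2 = 1/8 ✓
b·Ac²: 2/3·(-3/20) + 1/6·11/10 = 1/12 ✓
b·A²c: 1/6·1/4 = 1/24 ✓; 4 stages ⇒ order 4.

4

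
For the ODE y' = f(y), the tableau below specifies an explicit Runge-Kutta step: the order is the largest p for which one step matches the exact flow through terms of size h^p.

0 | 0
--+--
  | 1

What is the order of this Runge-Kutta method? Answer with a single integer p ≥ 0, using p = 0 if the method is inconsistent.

1

b = (1)
c = (0)
Σ b_i: 1·1 = 1 ✓; 1 stage ⇒ order 1.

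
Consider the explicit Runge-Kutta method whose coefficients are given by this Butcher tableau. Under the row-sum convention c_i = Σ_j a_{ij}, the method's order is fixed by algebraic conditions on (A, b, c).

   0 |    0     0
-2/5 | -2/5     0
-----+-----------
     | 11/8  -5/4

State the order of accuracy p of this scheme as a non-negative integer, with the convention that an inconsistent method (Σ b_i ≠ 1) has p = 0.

b = (11/8, -5/4)
c = (0, -2/5)
Σ b_i: 11/8·1 + (-5/4)·1 = 1/8 ≠ 1 ⇒ order 0.

0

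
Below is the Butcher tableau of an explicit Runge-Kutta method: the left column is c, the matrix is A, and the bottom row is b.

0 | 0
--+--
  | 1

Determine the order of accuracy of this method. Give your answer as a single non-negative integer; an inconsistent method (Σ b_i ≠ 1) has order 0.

b = (1)
c = (0)
Σ b_i: 1·1 = 1 ✓; 1 stage ⇒ order 1.

1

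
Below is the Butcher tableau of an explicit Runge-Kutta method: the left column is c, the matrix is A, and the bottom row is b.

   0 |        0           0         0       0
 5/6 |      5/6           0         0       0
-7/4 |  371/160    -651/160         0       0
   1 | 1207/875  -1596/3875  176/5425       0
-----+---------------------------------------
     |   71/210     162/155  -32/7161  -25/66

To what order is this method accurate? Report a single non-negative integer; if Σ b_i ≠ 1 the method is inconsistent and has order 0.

4

b = (71/210, 162/155, -32/7161, -25/66)
c = (0, 5/6, -7/4, 1)
Ac = (0, 0, -217/64, -2/5)
Σ b_i: 71/210·1 + 162/155·1 + (-32/7161)·1 + (-25/66)·1 = 1 ✓
b·c: 162/155·5/6 + (-32/7161)·(-7/4) + (-25/66)·1 = 1/2 ✓
b·c²: 162/155·25/36 + (-32/7161)·49/16 + (-25/66)·1 = 1/3 ✓
b·Ac: (-32/7161)·(-217/64) + (-25/66)·(-2/5) = 1/6 ✓
b·c³: 162/155·125/216 + (-32/7161)·(-343/64) + (-25/66)·1 = 1/4 ✓
b·(c∘Ac): (-32/7161)·1519/256 + (-25/66)·(-2/5) = 1/8 ✓
b·Ac²: (-32/7161)·(-1085/384) + (-25/66)·(-14/75) = 1/12 ✓
b·A²c: (-25/66)·(-11/100) = 1/24 ✓; 4 stages ⇒ order 4.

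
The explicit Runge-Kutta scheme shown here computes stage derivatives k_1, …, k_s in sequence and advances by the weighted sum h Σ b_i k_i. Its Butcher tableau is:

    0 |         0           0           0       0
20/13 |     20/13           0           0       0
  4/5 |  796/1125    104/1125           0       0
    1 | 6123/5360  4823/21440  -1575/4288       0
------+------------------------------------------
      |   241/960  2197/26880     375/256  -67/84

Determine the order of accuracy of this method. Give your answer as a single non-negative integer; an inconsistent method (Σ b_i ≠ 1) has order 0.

4

b = (241/960, 2197/26880, 375/256, -67/84)
c = (0, 20/13, 4/5, 1)
Ac = (0, 0, 32/225, 7/134)
Σ b_i: 241/960·1 + 2197/26880·1 + 375/256·1 + (-67/84)·1 = 1 ✓
b·c: 2197/26880·20/13 + 375/256·4/5 + (-67/84)·1 = 1/2 ✓
b·c²: 2197/26880·400/169 + 375/256·16/25 + (-67/84)·1 = 1/3 ✓
b·Ac: 375/256·32/225 + (-67/84)·7/134 = 1/6 ✓
b·c³: 2197/26880·8000/2197 + 375/256·64/125 + (-67/84)·1 = 1/4 ✓
b·(c∘Ac): 375/256·128/1125 + (-67/84)·7/134 = 1/8 ✓
b·Ac²: 375/256·128/585 + (-67/84)·259/871 = 1/12 ✓
b·A²c: (-67/84)·(-7/134) = 1/24 ✓; 4 stages ⇒ order 4.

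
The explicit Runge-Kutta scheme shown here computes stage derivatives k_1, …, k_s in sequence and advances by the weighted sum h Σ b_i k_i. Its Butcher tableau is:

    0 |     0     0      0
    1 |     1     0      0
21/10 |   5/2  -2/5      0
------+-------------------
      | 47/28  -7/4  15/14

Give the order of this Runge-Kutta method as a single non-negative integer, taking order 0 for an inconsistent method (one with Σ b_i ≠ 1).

2

b = (47/28, -7/4, 15/14)
c = (0, 1, 21/10)
Ac = (0, 0, -2/5)
Σ b_i: 47/28·1 + (-7/4)·1 + 15/14·1 = 1 ✓
b·c: (-7/4)·1 + 15/14·21/10 = 1/2 ✓
b·c²: (-7/4)·1 + 15/14·441/100 = 119/40 ≠ 1/3 ⇒ order 2.
b·Ac: 15/14·(-2/5) = -3/7 ≠ 1/6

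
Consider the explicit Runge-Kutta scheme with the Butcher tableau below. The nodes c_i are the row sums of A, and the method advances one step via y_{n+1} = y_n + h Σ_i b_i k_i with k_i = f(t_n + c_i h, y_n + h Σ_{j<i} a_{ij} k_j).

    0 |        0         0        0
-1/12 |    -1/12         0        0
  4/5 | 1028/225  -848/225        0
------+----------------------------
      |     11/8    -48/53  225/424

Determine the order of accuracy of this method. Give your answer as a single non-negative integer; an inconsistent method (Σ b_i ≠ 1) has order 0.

b = (11/8, -48/53, 225/424)
c = (0, -1/12, 4/5)
Ac = (0, 0, 212/675)
Σ b_i: 11/8·1 + (-48/53)·1 + 225/424·1 = 1 ✓
b·c: (-48/53)·(-1/12) + 225/424·4/5 = 1/2 ✓
b·c²: (-48/53)·1/144 + 225/424·16/25 = 1/3 ✓
b·Ac: 225/424·212/675 = 1/6 ✓; 3 stages ⇒ order 3.

3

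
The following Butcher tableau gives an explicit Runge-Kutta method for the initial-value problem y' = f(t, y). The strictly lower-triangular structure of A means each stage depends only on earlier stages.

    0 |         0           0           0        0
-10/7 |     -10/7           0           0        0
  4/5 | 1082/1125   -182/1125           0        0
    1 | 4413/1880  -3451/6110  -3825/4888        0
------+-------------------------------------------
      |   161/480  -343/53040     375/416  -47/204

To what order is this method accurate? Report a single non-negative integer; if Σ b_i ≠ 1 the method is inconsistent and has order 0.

b = (161/480, -343/53040, 375/416, -47/204)
c = (0, -10/7, 4/5, 1)
Ac = (0, 0, 52/225, 17/94)
Σ b_i: 161/480·1 + (-343/53040)·1 + 375/416·1 + (-47/204)·1 = 1 ✓
b·c: (-343/53040)·(-10/7) + 375/416·4/5 + (-47/204)·1 = 1/2 ✓
b·c²: (-343/53040)·100/49 + 375/416·16/25 + (-47/204)·1 = 1/3 ✓
b·Ac: 375/416·52/225 + (-47/204)·17/94 = 1/6 ✓
b·c³: (-343/53040)·(-1000/343) + 375/416·64/125 + (-47/204)·1 = 1/4 ✓
b·(c∘Ac): 375/416·208/1125 + (-47/204)·17/94 = 1/8 ✓
b·Ac²: 375/416·(-104/315) + (-47/204)·(-544/329) = 1/12 ✓
b·A²c: (-47/204)·(-17/94) = 1/24 ✓; 4 stages ⇒ order 4.

4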